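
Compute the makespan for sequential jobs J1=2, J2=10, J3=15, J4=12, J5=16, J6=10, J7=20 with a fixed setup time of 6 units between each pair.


Makespan = Σ processing + (n-1) × setup
= (2 + 10 + 15 + 12 + 16 + 10 + 20) + (7-1)×6
= 85 + 36
= 121 time units


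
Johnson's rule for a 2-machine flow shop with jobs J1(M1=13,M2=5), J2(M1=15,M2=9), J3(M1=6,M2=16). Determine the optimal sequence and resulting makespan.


Johnson's rule:
Group 1 (M1≤M2, sort by M1): ['J3']
Group 2 (M1>M2, sort desc M2): ['J2', 'J1']
Sequence: J3 → J2 → J1
Makespan calculation:
  J3: M1 done=6, M2 done=22
  J2: M1 done=21, M2 done=31
  J1: M1 done=34, M2 done=39
= Sequence: J3 → J2 → J1, Makespan: 39


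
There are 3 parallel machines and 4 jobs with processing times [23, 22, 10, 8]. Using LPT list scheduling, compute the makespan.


Jobs (LPT sorted): [23, 22, 10, 8]
Machines: 3
  J=23 → Machine 1 (load: 0+23=23)
  J=22 → Machine 2 (load: 0+22=22)
  J=10 → Machine 3 (load: 0+10=10)
  J=8 → Machine 3 (load: 10+8=18)
Machine loads: [23, 22, 18]
Makespan = max = 23 time units


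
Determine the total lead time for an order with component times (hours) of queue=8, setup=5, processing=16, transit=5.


Lead time = queue + setup + processing + transit
= 8 + 5 + 16 + 5
= 34 hours


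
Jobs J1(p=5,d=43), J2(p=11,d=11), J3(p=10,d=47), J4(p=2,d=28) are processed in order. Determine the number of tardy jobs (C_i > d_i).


Completion vs due date:
  J1: C=5, d=43 → on time
  J2: C=16, d=11 → TARDY
  J3: C=26, d=47 → on time
  J4: C=28, d=28 → on time
Tardy jobs: J2
Count = 1


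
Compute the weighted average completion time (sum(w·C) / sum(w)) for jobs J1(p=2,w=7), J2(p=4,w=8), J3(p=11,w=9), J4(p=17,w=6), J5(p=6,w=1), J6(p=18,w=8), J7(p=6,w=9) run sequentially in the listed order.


Completion times:
  J1: C=2, w×C=7×2=14
  J2: C=6, w×C=8×6=48
  J3: C=17, w×C=9×17=153
  J4: C=34, w×C=6×34=204
  J5: C=40, w×C=1×40=40
  J6: C=58, w×C=8×58=464
  J7: C=64, w×C=9×64=576
Sum w×C = 1499
Sum w = 48
Weighted avg = 1499/48
= 31.23


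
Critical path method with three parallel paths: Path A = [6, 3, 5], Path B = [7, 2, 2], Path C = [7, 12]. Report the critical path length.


Path A: 6 + 3 + 5 = 14
Path B: 7 + 2 + 2 = 11
Path C: 7 + 12 = 19
Critical path = longest = max(14, 11, 19)
= 19 (Path C)


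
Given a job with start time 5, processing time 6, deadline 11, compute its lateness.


Completion = 5 + 6 = 11
Lateness = C - d = 11 - 11
= 0


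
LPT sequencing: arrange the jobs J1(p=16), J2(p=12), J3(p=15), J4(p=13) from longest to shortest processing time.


LPT: sort by longest processing time first
  J1: p=16
  J3: p=15
  J4: p=13
  J2: p=12
Order: J1 → J3 → J4 → J2


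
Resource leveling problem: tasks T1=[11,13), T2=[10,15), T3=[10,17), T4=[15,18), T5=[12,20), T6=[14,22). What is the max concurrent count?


Check each time point for overlaps:
  t=12: 4 tasks active (T1, T2, T3, T5)
Max concurrent = 4


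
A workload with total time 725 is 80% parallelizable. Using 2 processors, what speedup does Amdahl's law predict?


Amdahl's law: T_p = T × ((1-p) + p/N)
= 725 × ((1-0.8) + 0.8/2)
= 725 × (0.20 + 0.4000)
= 725 × 0.6000
= 435.00
Speedup = 725/435.00
= 1.67×


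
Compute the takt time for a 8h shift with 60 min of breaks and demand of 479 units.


Available = 8×60 - 60 = 420 min
Takt time = 420 / 479
= 0.88 min/unit


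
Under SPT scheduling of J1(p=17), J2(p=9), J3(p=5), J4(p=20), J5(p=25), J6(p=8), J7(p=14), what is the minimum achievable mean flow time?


SPT order: J3 → J6 → J2 → J7 → J1 → J4 → J5
Completion times:
  J3: C=5
  J6: C=13
  J2: C=22
  J7: C=36
  J1: C=53
  J4: C=73
  J5: C=98
Sum = 300, n = 7
Mean flow = 300/7
= 42.86


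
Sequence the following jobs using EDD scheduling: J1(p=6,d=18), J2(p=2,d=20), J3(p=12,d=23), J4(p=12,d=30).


EDD: sort by earliest due date
  J1: d=18, p=6
  J2: d=20, p=2
  J3: d=23, p=12
  J4: d=30, p=12
Order: J1 → J2 → J3 → J4


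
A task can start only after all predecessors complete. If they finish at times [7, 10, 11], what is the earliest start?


ES = max of all predecessor completion times
Predecessors: [7, 10, 11]
ES = max(7, 10, 11)
= 11


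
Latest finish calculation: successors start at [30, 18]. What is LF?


LF = min of all successor start times
Successors start at: [30, 18]
LF = min(30, 18)
= 18


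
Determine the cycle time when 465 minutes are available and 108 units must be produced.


Cycle time = available time / demand
= 465 / 108
= 4.31 min/unit


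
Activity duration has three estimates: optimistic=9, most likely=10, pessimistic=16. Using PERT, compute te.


te = (o + 4m + p) / 6
= (9 + 4×10 + 16) / 6
= (9 + 40 + 16) / 6
= 65 / 6
= 10.83


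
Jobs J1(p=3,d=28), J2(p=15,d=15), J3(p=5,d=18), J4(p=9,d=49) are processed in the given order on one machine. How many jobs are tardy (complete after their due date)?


Completion vs due date:
  J1: C=3, d=28 → on time
  J2: C=18, d=15 → TARDY
  J3: C=23, d=18 → TARDY
  J4: C=32, d=49 → on time
Tardy jobs: J2, J3
Count = 2


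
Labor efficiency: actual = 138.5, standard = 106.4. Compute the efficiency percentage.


Efficiency = (actual / standard) × 100
= (138.5 / 106.4) × 100
= 130.2%


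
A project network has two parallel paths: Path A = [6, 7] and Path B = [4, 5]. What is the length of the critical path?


Path A: 6 + 7 = 13
Path B: 4 + 5 = 9
Critical path = longest = max(13, 9)
= 13 (Path A)


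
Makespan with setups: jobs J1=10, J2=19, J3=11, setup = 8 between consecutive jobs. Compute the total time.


Makespan = Σ processing + (n-1) × setup
= (10 + 19 + 11) + (3-1)×8
= 40 + 16
= 56 time units


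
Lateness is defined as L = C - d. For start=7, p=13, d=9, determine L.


Completion = 7 + 13 = 20
Lateness = C - d = 20 - 9
= 11


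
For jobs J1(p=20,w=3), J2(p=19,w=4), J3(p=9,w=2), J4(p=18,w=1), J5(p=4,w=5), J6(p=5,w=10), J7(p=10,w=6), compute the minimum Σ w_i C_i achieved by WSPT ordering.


WSPT order (by p/w): J6 → J5 → J7 → J3 → J2 → J1 → J4
  J6: C=5, w·C=10×5=50
  J5: C=9, w·C=5×9=45
  J7: C=19, w·C=6×19=114
  J3: C=28, w·C=2×28=56
  J2: C=47, w·C=4×47=188
  J1: C=67, w·C=3×67=201
  J4: C=85, w·C=1×85=85
Σ w·C = 739
= 739


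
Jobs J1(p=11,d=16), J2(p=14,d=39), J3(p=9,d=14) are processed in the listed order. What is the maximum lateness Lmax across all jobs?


Lateness per job (L = C - d):
  J1: C=11, d=16, L=-5
  J2: C=25, d=39, L=-14
  J3: C=34, d=14, L=20
Lmax = max(-5, -14, 20)
= 20


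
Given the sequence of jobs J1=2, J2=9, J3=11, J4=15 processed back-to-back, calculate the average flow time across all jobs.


Completion times:
  J1: completes at 2
  J2: completes at 11
  J3: completes at 22
  J4: completes at 37
Sum = 72
Average = 72/4
= 18.00


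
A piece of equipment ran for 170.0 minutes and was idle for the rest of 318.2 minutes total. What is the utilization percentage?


Utilization = busy / total × 100
= 170.0 / 318.2 × 100
= 53.4%


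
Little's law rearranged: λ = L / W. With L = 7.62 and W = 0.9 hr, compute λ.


Little's law: L = λW → λ = L / W
= 7.62 / 0.9
= 8.47 per hour


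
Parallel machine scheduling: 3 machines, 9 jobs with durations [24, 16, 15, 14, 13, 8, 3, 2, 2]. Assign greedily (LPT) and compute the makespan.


Jobs (LPT sorted): [24, 16, 15, 14, 13, 8, 3, 2, 2]
Machines: 3
  J=24 → Machine 1 (load: 0+24=24)
  J=16 → Machine 2 (load: 0+16=16)
  J=15 → Machine 3 (load: 0+15=15)
  J=14 → Machine 3 (load: 15+14=29)
  J=13 → Machine 2 (load: 16+13=29)
  J=8 → Machine 1 (load: 24+8=32)
  J=3 → Machine 2 (load: 29+3=32)
  J=2 → Machine 3 (load: 29+2=31)
  J=2 → Machine 3 (load: 31+2=33)
Machine loads: [32, 32, 33]
Makespan = max = 33 time units


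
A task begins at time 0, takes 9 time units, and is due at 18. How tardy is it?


Completion = start + processing = 0 + 9 = 9
Tardiness = max(0, C - d) = max(0, 9 - 18)
= max(0, -9)
= 0


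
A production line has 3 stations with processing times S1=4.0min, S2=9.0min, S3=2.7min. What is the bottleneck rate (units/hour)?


Bottleneck = longest station time
Station times: [4.0, 9.0, 2.7]
Max = 9.0 min
Rate = 60 / 9.0
= 6.67 units/hour (bottleneck: 9.0min)


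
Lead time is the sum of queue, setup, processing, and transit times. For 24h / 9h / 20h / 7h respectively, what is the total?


Lead time = queue + setup + processing + transit
= 24 + 9 + 20 + 7
= 60 hours


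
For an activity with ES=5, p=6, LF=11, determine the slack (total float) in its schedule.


EF = ES + duration = 5 + 6 = 11
LS = LF - duration = 11 - 6 = 5
Total Float = LF - EF = 11 - 11
(or LS - ES = 5 - 5)
= 0


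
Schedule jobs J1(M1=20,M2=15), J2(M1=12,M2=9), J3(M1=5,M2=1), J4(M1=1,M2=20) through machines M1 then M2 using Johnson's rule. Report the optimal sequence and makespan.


Johnson's rule:
Group 1 (M1≤M2, sort by M1): ['J4']
Group 2 (M1>M2, sort desc M2): ['J1', 'J2', 'J3']
Sequence: J4 → J1 → J2 → J3
Makespan calculation:
  J4: M1 done=1, M2 done=21
  J1: M1 done=21, M2 done=36
  J2: M1 done=33, M2 done=45
  J3: M1 done=38, M2 done=46
= Sequence: J4 → J1 → J2 → J3, Makespan: 46


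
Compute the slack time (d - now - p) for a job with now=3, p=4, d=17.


Slack = due - current_time - processing
= 17 - 3 - 4
= 10


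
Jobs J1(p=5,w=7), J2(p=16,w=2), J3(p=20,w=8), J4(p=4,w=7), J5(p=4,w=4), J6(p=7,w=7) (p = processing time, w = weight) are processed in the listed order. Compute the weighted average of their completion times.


Completion times:
  J1: C=5, w×C=7×5=35
  J2: C=21, w×C=2×21=42
  J3: C=41, w×C=8×41=328
  J4: C=45, w×C=7×45=315
  J5: C=49, w×C=4×49=196
  J6: C=56, w×C=7×56=392
Sum w×C = 1308
Sum w = 35
Weighted avg = 1308/35
= 37.37


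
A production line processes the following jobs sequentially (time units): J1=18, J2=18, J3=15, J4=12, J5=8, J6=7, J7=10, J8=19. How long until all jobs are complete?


Sequential makespan: sum all processing times
= 18 + 18 + 15 + 12 + 8 + 7 + 10 + 19
= 107 time units


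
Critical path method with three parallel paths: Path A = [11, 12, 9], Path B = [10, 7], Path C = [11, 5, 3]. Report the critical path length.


Path A: 11 + 12 + 9 = 32
Path B: 10 + 7 = 17
Path C: 11 + 5 + 3 = 19
Critical path = longest = max(32, 17, 19)
= 32 (Path A)


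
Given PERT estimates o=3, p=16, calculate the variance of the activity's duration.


σ² = ((p - o) / 6)² = (p - o)² / 36
= (16 - 3)² / 36
= 13² / 36
= 169 / 36
= 4.6944


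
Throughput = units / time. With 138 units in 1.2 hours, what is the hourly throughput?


Throughput = units / time
= 138 / 1.2
= 115.0 units/hour


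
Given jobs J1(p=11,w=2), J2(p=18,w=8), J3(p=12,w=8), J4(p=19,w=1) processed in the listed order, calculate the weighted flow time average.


Completion times:
  J1: C=11, w×C=2×11=22
  J2: C=29, w×C=8×29=232
  J3: C=41, w×C=8×41=328
  J4: C=60, w×C=1×60=60
Sum w×C = 642
Sum w = 19
Weighted avg = 642/19
= 33.79


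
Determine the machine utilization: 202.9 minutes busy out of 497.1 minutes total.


Utilization = busy / total × 100
= 202.9 / 497.1 × 100
= 40.8%


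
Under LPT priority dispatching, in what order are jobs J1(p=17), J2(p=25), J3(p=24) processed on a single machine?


LPT: sort by longest processing time first
  J2: p=25
  J3: p=24
  J1: p=17
Order: J2 → J3 → J1


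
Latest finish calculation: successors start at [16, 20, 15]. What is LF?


LF = min of all successor start times
Successors start at: [16, 20, 15]
LF = min(16, 20, 15)
= 15


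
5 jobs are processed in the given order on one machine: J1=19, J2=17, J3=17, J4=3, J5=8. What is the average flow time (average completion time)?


Completion times:
  J1: completes at 19
  J2: completes at 36
  J3: completes at 53
  J4: completes at 56
  J5: completes at 64
Sum = 228
Average = 228/5
= 45.60


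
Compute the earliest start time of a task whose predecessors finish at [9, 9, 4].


ES = max of all predecessor completion times
Predecessors: [9, 9, 4]
ES = max(9, 9, 4)
= 9


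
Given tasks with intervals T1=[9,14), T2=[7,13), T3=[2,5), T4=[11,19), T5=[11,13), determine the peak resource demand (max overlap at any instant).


Check each time point for overlaps:
  t=11: 4 tasks active (T1, T2, T4, T5)
Max concurrent = 4


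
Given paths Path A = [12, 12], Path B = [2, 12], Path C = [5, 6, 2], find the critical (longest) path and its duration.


Path A: 12 + 12 = 24
Path B: 2 + 12 = 14
Path C: 5 + 6 + 2 = 13
Critical path = longest = max(24, 14, 13)
= 24 (Path A)


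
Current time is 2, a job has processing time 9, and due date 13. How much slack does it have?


Slack = due - current_time - processing
= 13 - 2 - 9
= 2


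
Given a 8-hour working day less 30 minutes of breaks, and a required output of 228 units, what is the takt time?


Available = 8×60 - 30 = 450 min
Takt time = 450 / 228
= 1.97 min/unit


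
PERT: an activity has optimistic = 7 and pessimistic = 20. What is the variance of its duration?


σ² = ((p - o) / 6)² = (p - o)² / 36
= (20 - 7)² / 36
= 13² / 36
= 169 / 36
= 4.6944


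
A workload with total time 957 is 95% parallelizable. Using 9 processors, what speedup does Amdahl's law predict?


Amdahl's law: T_p = T × ((1-p) + p/N)
= 957 × ((1-0.95) + 0.95/9)
= 957 × (0.05 + 0.1056)
= 957 × 0.1556
= 148.87
Speedup = 957/148.87
= 6.43×


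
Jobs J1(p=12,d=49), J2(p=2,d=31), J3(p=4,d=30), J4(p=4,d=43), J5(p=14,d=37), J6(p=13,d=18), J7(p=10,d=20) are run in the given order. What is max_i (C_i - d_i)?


Lateness per job (L = C - d):
  J1: C=12, d=49, L=-37
  J2: C=14, d=31, L=-17
  J3: C=18, d=30, L=-12
  J4: C=22, d=43, L=-21
  J5: C=36, d=37, L=-1
  J6: C=49, d=18, L=31
  J7: C=59, d=20, L=39
Lmax = max(-37, -17, -12, -21, -1, 31, 39)
= 39


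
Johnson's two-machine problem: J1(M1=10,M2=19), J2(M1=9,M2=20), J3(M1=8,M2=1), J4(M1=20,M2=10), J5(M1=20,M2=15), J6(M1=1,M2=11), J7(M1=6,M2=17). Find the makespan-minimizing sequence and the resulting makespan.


Johnson's rule:
Group 1 (M1≤M2, sort by M1): ['J6', 'J7', 'J2', 'J1']
Group 2 (M1>M2, sort desc M2): ['J5', 'J4', 'J3']
Sequence: J6 → J7 → J2 → J1 → J5 → J4 → J3
Makespan calculation:
  J6: M1 done=1, M2 done=12
  J7: M1 done=7, M2 done=29
  J2: M1 done=16, M2 done=49
  J1: M1 done=26, M2 done=68
  J5: M1 done=46, M2 done=83
  J4: M1 done=66, M2 done=93
  J3: M1 done=74, M2 done=94
= Sequence: J6 → J7 → J2 → J1 → J5 → J4 → J3, Makespan: 94


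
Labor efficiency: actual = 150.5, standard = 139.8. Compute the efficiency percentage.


Efficiency = (actual / standard) × 100
= (150.5 / 139.8) × 100
= 107.7%


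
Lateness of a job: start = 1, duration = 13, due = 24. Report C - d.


Completion = 1 + 13 = 14
Lateness = C - d = 14 - 24
= -10


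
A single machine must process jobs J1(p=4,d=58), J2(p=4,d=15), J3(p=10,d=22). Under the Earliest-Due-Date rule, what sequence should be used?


EDD: sort by earliest due date
  J2: d=15, p=4
  J3: d=22, p=10
  J1: d=58, p=4
Order: J2 → J3 → J1


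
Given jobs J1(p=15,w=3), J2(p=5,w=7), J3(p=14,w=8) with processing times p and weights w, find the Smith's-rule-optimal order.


WSPT (Smith's rule): sort by p/w ascending
  J2: p/w = 5/7 = 0.714
  J3: p/w = 14/8 = 1.750
  J1: p/w = 15/3 = 5.000
Order: J2 → J3 → J1


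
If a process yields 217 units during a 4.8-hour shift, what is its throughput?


Throughput = units / time
= 217 / 4.8
= 45.2 units/hour


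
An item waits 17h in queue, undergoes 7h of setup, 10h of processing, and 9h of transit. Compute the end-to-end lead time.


Lead time = queue + setup + processing + transit
= 17 + 7 + 10 + 9
= 43 hours


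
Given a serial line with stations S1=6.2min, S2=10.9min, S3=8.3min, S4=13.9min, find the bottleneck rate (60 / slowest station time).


Bottleneck = longest station time
Station times: [6.2, 10.9, 8.3, 13.9]
Max = 13.9 min
Rate = 60 / 13.9
= 4.32 units/hour (bottleneck: 13.9min)


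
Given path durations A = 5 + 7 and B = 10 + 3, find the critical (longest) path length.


Path A: 5 + 7 = 12
Path B: 10 + 3 = 13
Critical path = longest = max(12, 13)
= 13 (Path B)


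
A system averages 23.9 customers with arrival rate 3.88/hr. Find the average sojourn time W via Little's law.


Little's law: L = λW → W = L / λ
= 23.9 / 3.88
= 6.16 hours


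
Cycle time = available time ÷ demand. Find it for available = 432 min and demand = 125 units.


Cycle time = available time / demand
= 432 / 125
= 3.46 min/unit


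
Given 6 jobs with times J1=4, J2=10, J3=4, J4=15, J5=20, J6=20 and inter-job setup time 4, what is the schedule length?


Makespan = Σ processing + (n-1) × setup
= (4 + 10 + 4 + 15 + 20 + 20) + (6-1)×4
= 73 + 20
= 93 time units


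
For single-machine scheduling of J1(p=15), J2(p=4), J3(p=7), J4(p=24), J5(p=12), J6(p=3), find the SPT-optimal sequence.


SPT: sort by shortest processing time
  J6: p=3
  J2: p=4
  J3: p=7
  J5: p=12
  J1: p=15
  J4: p=24
Order: J6 → J2 → J3 → J5 → J1 → J4


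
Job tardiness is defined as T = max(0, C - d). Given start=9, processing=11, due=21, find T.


Completion = start + processing = 9 + 11 = 20
Tardiness = max(0, C - d) = max(0, 20 - 21)
= max(0, -1)
= 0


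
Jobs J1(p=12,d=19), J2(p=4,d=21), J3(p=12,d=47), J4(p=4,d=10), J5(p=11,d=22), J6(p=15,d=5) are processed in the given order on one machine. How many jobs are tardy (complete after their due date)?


Completion vs due date:
  J1: C=12, d=19 → on time
  J2: C=16, d=21 → on time
  J3: C=28, d=47 → on time
  J4: C=32, d=10 → TARDY
  J5: C=43, d=22 → TARDY
  J6: C=58, d=5 → TARDY
Tardy jobs: J4, J5, J6
Count = 3


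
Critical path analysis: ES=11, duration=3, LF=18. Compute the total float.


EF = ES + duration = 11 + 3 = 14
LS = LF - duration = 18 - 3 = 15
Total Float = LF - EF = 18 - 14
(or LS - ES = 15 - 11)
= 4


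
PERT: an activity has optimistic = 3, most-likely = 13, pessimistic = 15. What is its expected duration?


te = (o + 4m + p) / 6
= (3 + 4×13 + 15) / 6
= (3 + 52 + 15) / 6
= 70 / 6
= 11.67


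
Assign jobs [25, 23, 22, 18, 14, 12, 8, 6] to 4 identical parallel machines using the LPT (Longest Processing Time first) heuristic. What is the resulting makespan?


Jobs (LPT sorted): [25, 23, 22, 18, 14, 12, 8, 6]
Machines: 4
  J=25 → Machine 1 (load: 0+25=25)
  J=23 → Machine 2 (load: 0+23=23)
  J=22 → Machine 3 (load: 0+22=22)
  J=18 → Machine 4 (load: 0+18=18)
  J=14 → Machine 4 (load: 18+14=32)
  J=12 → Machine 3 (load: 22+12=34)
  J=8 → Machine 2 (load: 23+8=31)
  J=6 → Machine 1 (load: 25+6=31)
Machine loads: [31, 31, 34, 32]
Makespan = max = 34 time units


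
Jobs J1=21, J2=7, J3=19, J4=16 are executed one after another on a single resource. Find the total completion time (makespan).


Sequential makespan: sum all processing times
= 21 + 7 + 19 + 16
= 63 time units


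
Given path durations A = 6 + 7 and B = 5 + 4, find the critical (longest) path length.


Path A: 6 + 7 = 13
Path B: 5 + 4 = 9
Critical path = longest = max(13, 9)
= 13 (Path A)


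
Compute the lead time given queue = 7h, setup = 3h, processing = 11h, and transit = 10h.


Lead time = queue + setup + processing + transit
= 7 + 3 + 11 + 10
= 31 hours


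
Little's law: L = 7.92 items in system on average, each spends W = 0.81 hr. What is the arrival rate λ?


Little's law: L = λW → λ = L / W
= 7.92 / 0.81
= 9.78 per hour


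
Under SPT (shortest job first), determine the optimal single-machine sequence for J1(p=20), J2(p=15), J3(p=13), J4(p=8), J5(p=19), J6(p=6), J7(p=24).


SPT: sort by shortest processing time
  J6: p=6
  J4: p=8
  J3: p=13
  J2: p=15
  J5: p=19
  J1: p=20
  J7: p=24
Order: J6 → J4 → J3 → J2 → J5 → J1 → J7


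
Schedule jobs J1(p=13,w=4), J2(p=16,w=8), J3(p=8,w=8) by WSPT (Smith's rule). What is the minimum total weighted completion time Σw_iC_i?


WSPT order (by p/w): J3 → J2 → J1
  J3: C=8, w·C=8×8=64
  J2: C=24, w·C=8×24=192
  J1: C=37, w·C=4×37=148
Σ w·C = 404
= 404


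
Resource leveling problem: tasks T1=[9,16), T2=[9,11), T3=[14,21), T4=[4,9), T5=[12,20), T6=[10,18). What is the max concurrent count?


Check each time point for overlaps:
  t=14: 4 tasks active (T1, T3, T5, T6)
Max concurrent = 4


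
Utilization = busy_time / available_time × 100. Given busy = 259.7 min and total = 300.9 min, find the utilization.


Utilization = busy / total × 100
= 259.7 / 300.9 × 100
= 86.3%


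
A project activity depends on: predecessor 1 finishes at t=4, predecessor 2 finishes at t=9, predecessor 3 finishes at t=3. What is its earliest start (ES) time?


ES = max of all predecessor completion times
Predecessors: [4, 9, 3]
ES = max(4, 9, 3)
= 9


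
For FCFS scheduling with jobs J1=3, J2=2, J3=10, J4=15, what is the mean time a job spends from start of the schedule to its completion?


Completion times:
  J1: completes at 3
  J2: completes at 5
  J3: completes at 15
  J4: completes at 30
Sum = 53
Average = 53/4
= 13.25


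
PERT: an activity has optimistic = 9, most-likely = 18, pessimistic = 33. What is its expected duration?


te = (o + 4m + p) / 6
= (9 + 4×18 + 33) / 6
= (9 + 72 + 33) / 6
= 114 / 6
= 19.00


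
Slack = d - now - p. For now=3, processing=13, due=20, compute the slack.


Slack = due - current_time - processing
= 20 - 3 - 13
= 4


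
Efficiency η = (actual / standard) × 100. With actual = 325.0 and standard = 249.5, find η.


Efficiency = (actual / standard) × 100
= (325.0 / 249.5) × 100
= 130.3%


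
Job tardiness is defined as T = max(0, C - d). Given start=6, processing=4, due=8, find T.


Completion = start + processing = 6 + 4 = 10
Tardiness = max(0, C - d) = max(0, 10 - 8)
= max(0, 2)
= 2


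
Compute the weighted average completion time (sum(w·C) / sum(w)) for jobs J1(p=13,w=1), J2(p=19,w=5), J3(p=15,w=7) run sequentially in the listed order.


Completion times:
  J1: C=13, w×C=1×13=13
  J2: C=32, w×C=5×32=160
  J3: C=47, w×C=7×47=329
Sum w×C = 502
Sum w = 13
Weighted avg = 502/13
= 38.62


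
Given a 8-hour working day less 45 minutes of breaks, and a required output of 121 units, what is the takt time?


Available = 8×60 - 45 = 435 min
Takt time = 435 / 121
= 3.60 min/unit


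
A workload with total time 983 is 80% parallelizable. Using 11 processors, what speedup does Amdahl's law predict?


Amdahl's law: T_p = T × ((1-p) + p/N)
= 983 × ((1-0.8) + 0.8/11)
= 983 × (0.20 + 0.0727)
= 983 × 0.2727
= 268.09
Speedup = 983/268.09
= 3.67×


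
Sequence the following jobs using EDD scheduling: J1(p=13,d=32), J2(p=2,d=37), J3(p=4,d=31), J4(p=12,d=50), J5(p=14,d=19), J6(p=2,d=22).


EDD: sort by earliest due date
  J5: d=19, p=14
  J6: d=22, p=2
  J3: d=31, p=4
  J1: d=32, p=13
  J2: d=37, p=2
  J4: d=50, p=12
Order: J5 → J6 → J3 → J1 → J2 → J4


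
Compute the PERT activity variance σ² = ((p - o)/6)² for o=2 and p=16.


σ² = ((p - o) / 6)² = (p - o)² / 36
= (16 - 2)² / 36
= 14² / 36
= 196 / 36
= 5.4444


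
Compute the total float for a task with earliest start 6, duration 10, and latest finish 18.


EF = ES + duration = 6 + 10 = 16
LS = LF - duration = 18 - 10 = 8
Total Float = LF - EF = 18 - 16
(or LS - ES = 8 - 6)
= 2


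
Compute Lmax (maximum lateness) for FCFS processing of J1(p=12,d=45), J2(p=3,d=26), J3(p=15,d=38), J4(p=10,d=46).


Lateness per job (L = C - d):
  J1: C=12, d=45, L=-33
  J2: C=15, d=26, L=-11
  J3: C=30, d=38, L=-8
  J4: C=40, d=46, L=-6
Lmax = max(-33, -11, -8, -6)
= -6


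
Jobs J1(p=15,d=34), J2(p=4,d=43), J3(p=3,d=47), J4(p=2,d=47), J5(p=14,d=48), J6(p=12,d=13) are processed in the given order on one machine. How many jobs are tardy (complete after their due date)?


Completion vs due date:
  J1: C=15, d=34 → on time
  J2: C=19, d=43 → on time
  J3: C=22, d=47 → on time
  J4: C=24, d=47 → on time
  J5: C=38, d=48 → on time
  J6: C=50, d=13 → TARDY
Tardy jobs: J6
Count = 1


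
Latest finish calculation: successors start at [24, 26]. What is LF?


LF = min of all successor start times
Successors start at: [24, 26]
LF = min(24, 26)
= 24


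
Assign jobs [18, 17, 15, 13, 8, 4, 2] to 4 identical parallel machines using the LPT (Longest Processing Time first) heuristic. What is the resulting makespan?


Jobs (LPT sorted): [18, 17, 15, 13, 8, 4, 2]
Machines: 4
  J=18 → Machine 1 (load: 0+18=18)
  J=17 → Machine 2 (load: 0+17=17)
  J=15 → Machine 3 (load: 0+15=15)
  J=13 → Machine 4 (load: 0+13=13)
  J=8 → Machine 4 (load: 13+8=21)
  J=4 → Machine 3 (load: 15+4=19)
  J=2 → Machine 2 (load: 17+2=19)
Machine loads: [18, 19, 19, 21]
Makespan = max = 21 time units


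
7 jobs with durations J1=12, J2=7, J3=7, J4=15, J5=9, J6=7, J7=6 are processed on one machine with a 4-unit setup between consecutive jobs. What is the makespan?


Makespan = Σ processing + (n-1) × setup
= (12 + 7 + 7 + 15 + 9 + 7 + 6) + (7-1)×4
= 63 + 24
= 87 time units


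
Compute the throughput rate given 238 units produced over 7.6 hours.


Throughput = units / time
= 238 / 7.6
= 31.3 units/hour


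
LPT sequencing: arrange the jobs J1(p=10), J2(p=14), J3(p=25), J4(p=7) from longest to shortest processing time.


LPT: sort by longest processing time first
  J3: p=25
  J2: p=14
  J1: p=10
  J4: p=7
Order: J3 → J2 → J1 → J4


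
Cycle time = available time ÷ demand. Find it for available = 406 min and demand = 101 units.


Cycle time = available time / demand
= 406 / 101
= 4.02 min/unit


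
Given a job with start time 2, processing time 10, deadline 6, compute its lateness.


Completion = 2 + 10 = 12
Lateness = C - d = 12 - 6
= 6


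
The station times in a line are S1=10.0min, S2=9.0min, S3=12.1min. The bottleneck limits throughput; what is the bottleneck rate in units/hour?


Bottleneck = longest station time
Station times: [10.0, 9.0, 12.1]
Max = 12.1 min
Rate = 60 / 12.1
= 4.96 units/hour (bottleneck: 12.1min)


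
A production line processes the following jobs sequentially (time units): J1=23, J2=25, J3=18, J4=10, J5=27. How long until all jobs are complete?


Sequential makespan: sum all processing times
= 23 + 25 + 18 + 10 + 27
= 103 time units


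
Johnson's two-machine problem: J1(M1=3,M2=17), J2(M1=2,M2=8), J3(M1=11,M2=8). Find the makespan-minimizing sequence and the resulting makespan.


Johnson's rule:
Group 1 (M1≤M2, sort by M1): ['J2', 'J1']
Group 2 (M1>M2, sort desc M2): ['J3']
Sequence: J2 → J1 → J3
Makespan calculation:
  J2: M1 done=2, M2 done=10
  J1: M1 done=5, M2 done=27
  J3: M1 done=16, M2 done=35
= Sequence: J2 → J1 → J3, Makespan: 35


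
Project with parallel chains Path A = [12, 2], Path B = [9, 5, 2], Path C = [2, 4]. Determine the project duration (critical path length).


Path A: 12 + 2 = 14
Path B: 9 + 5 + 2 = 16
Path C: 2 + 4 = 6
Critical path = longest = max(14, 16, 6)
= 16 (Path B)


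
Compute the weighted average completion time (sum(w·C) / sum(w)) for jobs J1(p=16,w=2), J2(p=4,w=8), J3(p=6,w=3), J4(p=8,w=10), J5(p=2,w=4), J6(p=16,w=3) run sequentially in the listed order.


Completion times:
  J1: C=16, w×C=2×16=32
  J2: C=20, w×C=8×20=160
  J3: C=26, w×C=3×26=78
  J4: C=34, w×C=10×34=340
  J5: C=36, w×C=4×36=144
  J6: C=52, w×C=3×52=156
Sum w×C = 910
Sum w = 30
Weighted avg = 910/30
= 30.33


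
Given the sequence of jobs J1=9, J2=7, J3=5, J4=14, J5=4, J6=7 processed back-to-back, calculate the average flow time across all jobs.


Completion times:
  J1: completes at 9
  J2: completes at 16
  J3: completes at 21
  J4: completes at 35
  J5: completes at 39
  J6: completes at 46
Sum = 166
Average = 166/6
= 27.67


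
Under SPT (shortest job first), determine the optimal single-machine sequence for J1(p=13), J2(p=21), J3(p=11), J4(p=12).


SPT: sort by shortest processing time
  J3: p=11
  J4: p=12
  J1: p=13
  J2: p=21
Order: J3 → J4 → J1 → J2


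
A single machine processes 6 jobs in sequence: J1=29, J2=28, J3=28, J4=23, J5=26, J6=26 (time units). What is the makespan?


Sequential makespan: sum all processing times
= 29 + 28 + 28 + 23 + 26 + 26
= 160 time units


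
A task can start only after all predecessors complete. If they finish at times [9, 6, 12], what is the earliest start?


ES = max of all predecessor completion times
Predecessors: [9, 6, 12]
ES = max(9, 6, 12)
= 12


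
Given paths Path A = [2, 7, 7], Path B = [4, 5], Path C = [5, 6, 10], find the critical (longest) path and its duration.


Path A: 2 + 7 + 7 = 16
Path B: 4 + 5 = 9
Path C: 5 + 6 + 10 = 21
Critical path = longest = max(16, 9, 21)
= 21 (Path C)


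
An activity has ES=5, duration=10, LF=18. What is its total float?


EF = ES + duration = 5 + 10 = 15
LS = LF - duration = 18 - 10 = 8
Total Float = LF - EF = 18 - 15
(or LS - ES = 8 - 5)
= 3


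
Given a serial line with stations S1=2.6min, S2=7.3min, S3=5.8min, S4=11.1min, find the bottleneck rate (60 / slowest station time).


Bottleneck = longest station time
Station times: [2.6, 7.3, 5.8, 11.1]
Max = 11.1 min
Rate = 60 / 11.1
= 5.41 units/hour (bottleneck: 11.1min)


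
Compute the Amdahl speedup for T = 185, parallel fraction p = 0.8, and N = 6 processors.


Amdahl's law: T_p = T × ((1-p) + p/N)
= 185 × ((1-0.8) + 0.8/6)
= 185 × (0.20 + 0.1333)
= 185 × 0.3333
= 61.67
Speedup = 185/61.67
= 3.00×


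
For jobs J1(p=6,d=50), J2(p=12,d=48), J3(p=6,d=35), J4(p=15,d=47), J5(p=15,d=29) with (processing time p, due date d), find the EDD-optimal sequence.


EDD: sort by earliest due date
  J5: d=29, p=15
  J3: d=35, p=6
  J4: d=47, p=15
  J2: d=48, p=12
  J1: d=50, p=6
Order: J5 → J3 → J4 → J2 → J1


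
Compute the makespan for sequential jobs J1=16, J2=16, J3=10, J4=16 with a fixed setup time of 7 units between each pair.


Makespan = Σ processing + (n-1) × setup
= (16 + 16 + 10 + 16) + (4-1)×7
= 58 + 21
= 79 time units


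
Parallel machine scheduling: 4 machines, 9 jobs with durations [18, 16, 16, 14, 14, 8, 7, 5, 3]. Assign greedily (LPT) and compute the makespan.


Jobs (LPT sorted): [18, 16, 16, 14, 14, 8, 7, 5, 3]
Machines: 4
  J=18 → Machine 1 (load: 0+18=18)
  J=16 → Machine 2 (load: 0+16=16)
  J=16 → Machine 3 (load: 0+16=16)
  J=14 → Machine 4 (load: 0+14=14)
  J=14 → Machine 4 (load: 14+14=28)
  J=8 → Machine 2 (load: 16+8=24)
  J=7 → Machine 3 (load: 16+7=23)
  J=5 → Machine 1 (load: 18+5=23)
  J=3 → Machine 1 (load: 23+3=26)
Machine loads: [26, 24, 23, 28]
Makespan = max = 28 time units


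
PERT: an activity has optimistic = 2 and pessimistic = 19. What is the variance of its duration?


σ² = ((p - o) / 6)² = (p - o)² / 36
= (19 - 2)² / 36
= 17² / 36
= 289 / 36
= 8.0278


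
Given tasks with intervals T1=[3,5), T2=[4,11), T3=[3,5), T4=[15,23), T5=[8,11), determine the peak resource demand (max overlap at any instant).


Check each time point for overlaps:
  t=4: 3 tasks active (T1, T2, T3)
Max concurrent = 3


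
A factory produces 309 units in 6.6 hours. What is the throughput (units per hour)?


Throughput = units / time
= 309 / 6.6
= 46.8 units/hour


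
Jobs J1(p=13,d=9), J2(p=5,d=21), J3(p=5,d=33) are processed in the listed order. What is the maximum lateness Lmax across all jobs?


Lateness per job (L = C - d):
  J1: C=13, d=9, L=4
  J2: C=18, d=21, L=-3
  J3: C=23, d=33, L=-10
Lmax = max(4, -3, -10)
= 4


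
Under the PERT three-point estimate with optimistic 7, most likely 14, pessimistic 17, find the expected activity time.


te = (o + 4m + p) / 6
= (7 + 4×14 + 17) / 6
= (7 + 56 + 17) / 6
= 80 / 6
= 13.33


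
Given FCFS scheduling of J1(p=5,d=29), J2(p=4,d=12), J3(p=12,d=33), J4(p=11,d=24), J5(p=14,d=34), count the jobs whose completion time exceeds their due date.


Completion vs due date:
  J1: C=5, d=29 → on time
  J2: C=9, d=12 → on time
  J3: C=21, d=33 → on time
  J4: C=32, d=24 → TARDY
  J5: C=46, d=34 → TARDY
Tardy jobs: J4, J5
Count = 2


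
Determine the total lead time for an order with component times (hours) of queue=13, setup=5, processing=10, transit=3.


Lead time = queue + setup + processing + transit
= 13 + 5 + 10 + 3
= 31 hours


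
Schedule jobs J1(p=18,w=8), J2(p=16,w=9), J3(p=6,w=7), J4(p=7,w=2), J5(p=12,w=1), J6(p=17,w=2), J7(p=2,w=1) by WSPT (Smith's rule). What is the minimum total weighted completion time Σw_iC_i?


WSPT order (by p/w): J3 → J2 → J7 → J1 → J4 → J6 → J5
  J3: C=6, w·C=7×6=42
  J2: C=22, w·C=9×22=198
  J7: C=24, w·C=1×24=24
  J1: C=42, w·C=8×42=336
  J4: C=49, w·C=2×49=98
  J6: C=66, w·C=2×66=132
  J5: C=78, w·C=1×78=78
Σ w·C = 908
= 908


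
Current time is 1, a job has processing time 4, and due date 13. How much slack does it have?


Slack = due - current_time - processing
= 13 - 1 - 4
= 8


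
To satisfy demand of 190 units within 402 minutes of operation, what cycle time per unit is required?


Cycle time = available time / demand
= 402 / 190
= 2.12 min/unit


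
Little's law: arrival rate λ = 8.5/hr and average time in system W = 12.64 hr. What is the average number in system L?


Little's law: L = λ × W
= 8.5 × 12.64
= 107.44


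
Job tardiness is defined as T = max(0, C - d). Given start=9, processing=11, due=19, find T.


Completion = start + processing = 9 + 11 = 20
Tardiness = max(0, C - d) = max(0, 20 - 19)
= max(0, 1)
= 1


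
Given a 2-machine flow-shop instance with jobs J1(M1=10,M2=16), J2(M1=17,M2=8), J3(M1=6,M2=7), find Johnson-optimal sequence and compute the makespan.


Johnson's rule:
Group 1 (M1≤M2, sort by M1): ['J3', 'J1']
Group 2 (M1>M2, sort desc M2): ['J2']
Sequence: J3 → J1 → J2
Makespan calculation:
  J3: M1 done=6, M2 done=13
  J1: M1 done=16, M2 done=32
  J2: M1 done=33, M2 done=41
= Sequence: J3 → J1 → J2, Makespan: 41


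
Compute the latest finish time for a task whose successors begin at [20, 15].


LF = min of all successor start times
Successors start at: [20, 15]
LF = min(20, 15)
= 15


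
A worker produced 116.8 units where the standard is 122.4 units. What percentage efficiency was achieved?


Efficiency = (actual / standard) × 100
= (116.8 / 122.4) × 100
= 95.4%


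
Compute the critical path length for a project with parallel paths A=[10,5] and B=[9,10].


Path A: 10 + 5 = 15
Path B: 9 + 10 = 19
Critical path = longest = max(15, 19)
= 19 (Path B)


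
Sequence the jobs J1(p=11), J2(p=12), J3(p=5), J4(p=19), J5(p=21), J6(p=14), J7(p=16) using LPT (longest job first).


LPT: sort by longest processing time first
  J5: p=21
  J4: p=19
  J7: p=16
  J6: p=14
  J2: p=12
  J1: p=11
  J3: p=5
Order: J5 → J4 → J7 → J6 → J2 → J1 → J3


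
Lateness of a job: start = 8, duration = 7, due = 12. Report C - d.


Completion = 8 + 7 = 15
Lateness = C - d = 15 - 12
= 3


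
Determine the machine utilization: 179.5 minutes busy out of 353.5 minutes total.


Utilization = busy / total × 100
= 179.5 / 353.5 × 100
= 50.8%


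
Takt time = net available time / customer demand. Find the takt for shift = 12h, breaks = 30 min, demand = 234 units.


Available = 12×60 - 30 = 690 min
Takt time = 690 / 234
= 2.95 min/unit


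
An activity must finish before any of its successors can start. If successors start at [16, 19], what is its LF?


LF = min of all successor start times
Successors start at: [16, 19]
LF = min(16, 19)
= 16


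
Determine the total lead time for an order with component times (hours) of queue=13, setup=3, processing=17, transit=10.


Lead time = queue + setup + processing + transit
= 13 + 3 + 17 + 10
= 43 hours


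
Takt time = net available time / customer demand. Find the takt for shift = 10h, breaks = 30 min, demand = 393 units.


Available = 10×60 - 30 = 570 min
Takt time = 570 / 393
= 1.45 min/unit


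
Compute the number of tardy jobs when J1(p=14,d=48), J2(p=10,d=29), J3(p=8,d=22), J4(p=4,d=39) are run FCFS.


Completion vs due date:
  J1: C=14, d=48 → on time
  J2: C=24, d=29 → on time
  J3: C=32, d=22 → TARDY
  J4: C=36, d=39 → on time
Tardy jobs: J3
Count = 1


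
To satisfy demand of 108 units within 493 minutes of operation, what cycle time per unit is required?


Cycle time = available time / demand
= 493 / 108
= 4.56 min/unit


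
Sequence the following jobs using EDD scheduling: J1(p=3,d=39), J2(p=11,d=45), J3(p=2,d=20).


EDD: sort by earliest due date
  J3: d=20, p=2
  J1: d=39, p=3
  J2: d=45, p=11
Order: J3 → J1 → J2


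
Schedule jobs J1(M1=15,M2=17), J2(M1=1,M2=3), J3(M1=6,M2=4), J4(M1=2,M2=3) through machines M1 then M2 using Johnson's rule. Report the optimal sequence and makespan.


Johnson's rule:
Group 1 (M1≤M2, sort by M1): ['J2', 'J4', 'J1']
Group 2 (M1>M2, sort desc M2): ['J3']
Sequence: J2 → J4 → J1 → J3
Makespan calculation:
  J2: M1 done=1, M2 done=4
  J4: M1 done=3, M2 done=7
  J1: M1 done=18, M2 done=35
  J3: M1 done=24, M2 done=39
= Sequence: J2 → J4 → J1 → J3, Makespan: 39


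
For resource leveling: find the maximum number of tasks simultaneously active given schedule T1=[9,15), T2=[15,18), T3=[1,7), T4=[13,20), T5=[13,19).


Check each time point for overlaps:
  t=13: 3 tasks active (T1, T4, T5)
Max concurrent = 3


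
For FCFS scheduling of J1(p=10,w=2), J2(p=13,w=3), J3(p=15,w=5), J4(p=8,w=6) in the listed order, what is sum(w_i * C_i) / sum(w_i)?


Completion times:
  J1: C=10, w×C=2×10=20
  J2: C=23, w×C=3×23=69
  J3: C=38, w×C=5×38=190
  J4: C=46, w×C=6×46=276
Sum w×C = 555
Sum w = 16
Weighted avg = 555/16
= 34.69


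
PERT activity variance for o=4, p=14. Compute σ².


σ² = ((p - o) / 6)² = (p - o)² / 36
= (14 - 4)² / 36
= 10² / 36
= 100 / 36
= 2.7778


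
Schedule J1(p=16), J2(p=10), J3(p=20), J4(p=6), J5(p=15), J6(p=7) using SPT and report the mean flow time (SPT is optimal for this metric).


SPT order: J4 → J6 → J2 → J5 → J1 → J3
Completion times:
  J4: C=6
  J6: C=13
  J2: C=23
  J5: C=38
  J1: C=54
  J3: C=74
Sum = 208, n = 6
Mean flow = 208/6
= 34.67


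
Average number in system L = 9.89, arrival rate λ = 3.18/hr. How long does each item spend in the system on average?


Little's law: L = λW → W = L / λ
= 9.89 / 3.18
= 3.11 hours


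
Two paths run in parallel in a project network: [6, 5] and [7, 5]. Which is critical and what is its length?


Path A: 6 + 5 = 11
Path B: 7 + 5 = 12
Critical path = longest = max(11, 12)
= 12 (Path B)


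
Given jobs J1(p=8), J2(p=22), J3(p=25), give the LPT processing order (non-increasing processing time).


LPT: sort by longest processing time first
  J3: p=25
  J2: p=22
  J1: p=8
Order: J3 → J2 → J1


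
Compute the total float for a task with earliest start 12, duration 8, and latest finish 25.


EF = ES + duration = 12 + 8 = 20
LS = LF - duration = 25 - 8 = 17
Total Float = LF - EF = 25 - 20
(or LS - ES = 17 - 12)
= 5


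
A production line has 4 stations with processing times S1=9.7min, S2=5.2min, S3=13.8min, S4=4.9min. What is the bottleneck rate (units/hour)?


Bottleneck = longest station time
Station times: [9.7, 5.2, 13.8, 4.9]
Max = 13.8 min
Rate = 60 / 13.8
= 4.35 units/hour (bottleneck: 13.8min)


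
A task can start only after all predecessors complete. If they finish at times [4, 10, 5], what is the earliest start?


ES = max of all predecessor completion times
Predecessors: [4, 10, 5]
ES = max(4, 10, 5)
= 10


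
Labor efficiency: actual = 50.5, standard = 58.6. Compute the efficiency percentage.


Efficiency = (actual / standard) × 100
= (50.5 / 58.6) × 100
= 86.2%
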